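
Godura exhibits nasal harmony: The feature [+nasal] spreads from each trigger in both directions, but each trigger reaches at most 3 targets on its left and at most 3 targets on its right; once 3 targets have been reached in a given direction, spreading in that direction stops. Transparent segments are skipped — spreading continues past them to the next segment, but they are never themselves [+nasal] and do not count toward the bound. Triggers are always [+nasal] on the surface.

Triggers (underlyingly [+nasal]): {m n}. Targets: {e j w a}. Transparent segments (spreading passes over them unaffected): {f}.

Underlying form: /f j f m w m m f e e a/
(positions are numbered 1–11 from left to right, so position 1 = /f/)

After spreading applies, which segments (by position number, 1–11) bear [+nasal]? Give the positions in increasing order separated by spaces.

From /m/ at 4 rightward: 5 /w/ → [+nasal]; 6 /m/ is itself a trigger — this domain ends here.
From /m/ at 4 leftward: 3 /f/ transparent; 2 /j/ → [+nasal]; 1 /f/ transparent; word edge.
From /m/ at 6 rightward: 7 /m/ is itself a trigger — this domain ends here.
From /m/ at 6 leftward: 5 /w/ → [+nasal]; 4 /m/ is itself a trigger — this domain ends here.
From /m/ at 7 rightward: 8 /f/ transparent; 9 /e/ → [+nasal]; 10 /e/ → [+nasal]; 11 /a/ → [+nasal]; bound reached.
From /m/ at 7 leftward: 6 /m/ is itself a trigger — this domain ends here.

2 4 5 6 7 9 10 11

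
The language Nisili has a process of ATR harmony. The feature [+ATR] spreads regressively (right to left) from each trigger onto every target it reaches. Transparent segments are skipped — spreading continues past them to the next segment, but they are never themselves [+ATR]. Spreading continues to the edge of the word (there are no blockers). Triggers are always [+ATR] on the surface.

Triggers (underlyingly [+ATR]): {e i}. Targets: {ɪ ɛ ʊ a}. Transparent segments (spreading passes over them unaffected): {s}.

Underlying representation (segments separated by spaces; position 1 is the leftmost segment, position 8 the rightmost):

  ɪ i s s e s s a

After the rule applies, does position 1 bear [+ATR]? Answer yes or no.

From /i/ at 2 leftward: 1 /ɪ/ → [+ATR]; word edge.
From /e/ at 5 leftward: 4 /s/ transparent; 3 /s/ transparent; 2 /i/ is itself a trigger — this domain ends here.
Target with no active source: position 8 stays [-ATR].
[+ATR] positions on the surface: 1 2 5.

yes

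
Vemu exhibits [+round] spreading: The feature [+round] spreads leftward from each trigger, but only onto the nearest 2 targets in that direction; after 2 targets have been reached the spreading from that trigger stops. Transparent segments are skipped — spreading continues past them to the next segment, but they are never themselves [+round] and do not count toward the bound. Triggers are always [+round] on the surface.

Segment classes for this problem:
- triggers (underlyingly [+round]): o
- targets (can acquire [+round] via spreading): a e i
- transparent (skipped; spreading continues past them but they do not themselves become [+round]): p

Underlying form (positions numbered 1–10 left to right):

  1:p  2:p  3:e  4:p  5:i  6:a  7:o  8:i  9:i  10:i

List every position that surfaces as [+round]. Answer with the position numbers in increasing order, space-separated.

5 6 7

From /o/ at 7 leftward: 6 /a/ → [+round]; 5 /i/ → [+round]; bound reached.
Targets with no active source: positions 3 8 9 10 stay [-round].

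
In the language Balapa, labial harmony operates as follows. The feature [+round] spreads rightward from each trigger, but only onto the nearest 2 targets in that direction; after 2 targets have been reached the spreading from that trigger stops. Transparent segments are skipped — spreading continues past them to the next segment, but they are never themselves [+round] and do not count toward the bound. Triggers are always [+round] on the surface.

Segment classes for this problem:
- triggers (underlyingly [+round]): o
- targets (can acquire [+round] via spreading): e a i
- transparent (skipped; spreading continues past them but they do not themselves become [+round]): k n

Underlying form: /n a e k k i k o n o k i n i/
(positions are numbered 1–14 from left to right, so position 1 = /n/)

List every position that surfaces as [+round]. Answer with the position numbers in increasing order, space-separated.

From /o/ at 8 rightward: 9 /n/ transparent; 10 /o/ is itself a trigger — this domain ends here.
From /o/ at 10 rightward: 11 /k/ transparent; 12 /i/ → [+round]; 13 /n/ transparent; 14 /i/ → [+round]; bound reached.
Targets with no active source: positions 2 3 6 stay [-round].

8 10 12 14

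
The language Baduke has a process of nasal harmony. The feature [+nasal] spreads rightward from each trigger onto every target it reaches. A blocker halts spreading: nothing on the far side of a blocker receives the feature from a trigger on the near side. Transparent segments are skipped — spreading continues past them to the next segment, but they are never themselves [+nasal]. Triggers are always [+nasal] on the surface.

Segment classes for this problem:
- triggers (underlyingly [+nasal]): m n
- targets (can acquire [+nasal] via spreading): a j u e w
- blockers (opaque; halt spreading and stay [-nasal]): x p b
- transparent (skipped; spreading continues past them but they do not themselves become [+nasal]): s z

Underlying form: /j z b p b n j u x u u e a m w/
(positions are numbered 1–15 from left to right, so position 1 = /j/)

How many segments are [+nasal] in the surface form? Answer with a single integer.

From /n/ at 6 rightward: 7 /j/ → [+nasal]; 8 /u/ → [+nasal]; 9 /x/ blocks.
From /m/ at 14 rightward: 15 /w/ → [+nasal]; word edge.
Targets with no active source: positions 1 10 11 12 13 stay [-nasal].
[+nasal] positions on the surface: 6 7 8 14 15.

5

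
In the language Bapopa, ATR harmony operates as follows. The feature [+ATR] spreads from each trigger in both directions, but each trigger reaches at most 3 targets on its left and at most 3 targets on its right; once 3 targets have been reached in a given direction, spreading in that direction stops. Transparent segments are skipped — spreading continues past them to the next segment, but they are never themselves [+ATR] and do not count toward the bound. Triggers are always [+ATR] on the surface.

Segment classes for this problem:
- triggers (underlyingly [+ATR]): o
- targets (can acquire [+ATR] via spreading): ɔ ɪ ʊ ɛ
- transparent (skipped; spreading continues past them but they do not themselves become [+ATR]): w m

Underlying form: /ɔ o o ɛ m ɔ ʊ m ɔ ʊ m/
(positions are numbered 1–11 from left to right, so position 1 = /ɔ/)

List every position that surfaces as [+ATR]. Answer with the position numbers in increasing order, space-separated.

From /o/ at 2 rightward: 3 /o/ is itself a trigger — this domain ends here.
From /o/ at 2 leftward: 1 /ɔ/ → [+ATR]; word edge.
From /o/ at 3 rightward: 4 /ɛ/ → [+ATR]; 5 /m/ transparent; 6 /ɔ/ → [+ATR]; 7 /ʊ/ → [+ATR]; bound reached.
From /o/ at 3 leftward: 2 /o/ is itself a trigger — this domain ends here.
Targets with no active source: positions 9 10 stay [-ATR].

1 2 3 4 6 7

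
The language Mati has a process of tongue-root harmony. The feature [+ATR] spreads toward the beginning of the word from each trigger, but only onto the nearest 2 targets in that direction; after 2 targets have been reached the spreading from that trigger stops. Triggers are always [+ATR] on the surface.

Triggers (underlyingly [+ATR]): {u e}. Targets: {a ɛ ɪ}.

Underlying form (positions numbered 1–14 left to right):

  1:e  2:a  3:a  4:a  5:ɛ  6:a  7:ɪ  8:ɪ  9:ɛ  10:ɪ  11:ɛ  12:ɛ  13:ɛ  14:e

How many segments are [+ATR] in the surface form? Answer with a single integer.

From /e/ at 1 leftward: word edge.
From /e/ at 14 leftward: 13 /ɛ/ → [+ATR]; 12 /ɛ/ → [+ATR]; bound reached.
Targets with no active source: positions 2 3 4 5 6 7 8 9 10 11 stay [-ATR].
[+ATR] positions on the surface: 1 12 13 14.

4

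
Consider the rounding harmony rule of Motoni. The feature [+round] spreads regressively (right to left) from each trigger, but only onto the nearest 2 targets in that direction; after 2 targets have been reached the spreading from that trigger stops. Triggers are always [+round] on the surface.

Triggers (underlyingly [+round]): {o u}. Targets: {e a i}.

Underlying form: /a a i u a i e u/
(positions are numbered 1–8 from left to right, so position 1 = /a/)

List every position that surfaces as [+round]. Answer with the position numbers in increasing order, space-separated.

2 3 4 6 7 8

From /u/ at 4 leftward: 3 /i/ → [+round]; 2 /a/ → [+round]; bound reached.
From /u/ at 8 leftward: 7 /e/ → [+round]; 6 /i/ → [+round]; bound reached.
Targets with no active source: positions 1 5 stay [-round].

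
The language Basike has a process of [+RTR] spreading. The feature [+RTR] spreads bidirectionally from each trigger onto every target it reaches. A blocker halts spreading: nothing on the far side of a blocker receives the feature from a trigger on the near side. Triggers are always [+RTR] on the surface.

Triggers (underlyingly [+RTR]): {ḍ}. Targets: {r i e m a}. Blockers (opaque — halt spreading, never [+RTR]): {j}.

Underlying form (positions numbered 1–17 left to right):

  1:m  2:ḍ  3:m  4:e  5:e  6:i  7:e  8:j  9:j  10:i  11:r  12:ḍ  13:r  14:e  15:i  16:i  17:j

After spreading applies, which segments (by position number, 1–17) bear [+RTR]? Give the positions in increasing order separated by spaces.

1 2 3 4 5 6 7 10 11 12 13 14 15 16

From /ḍ/ at 2 rightward: 3 /m/ → [+RTR]; 4 /e/ → [+RTR]; 5 /e/ → [+RTR]; 6 /i/ → [+RTR]; 7 /e/ → [+RTR]; 8 /j/ blocks.
From /ḍ/ at 2 leftward: 1 /m/ → [+RTR]; word edge.
From /ḍ/ at 12 rightward: 13 /r/ → [+RTR]; 14 /e/ → [+RTR]; 15 /i/ → [+RTR]; 16 /i/ → [+RTR]; 17 /j/ blocks.
From /ḍ/ at 12 leftward: 11 /r/ → [+RTR]; 10 /i/ → [+RTR]; 9 /j/ blocks.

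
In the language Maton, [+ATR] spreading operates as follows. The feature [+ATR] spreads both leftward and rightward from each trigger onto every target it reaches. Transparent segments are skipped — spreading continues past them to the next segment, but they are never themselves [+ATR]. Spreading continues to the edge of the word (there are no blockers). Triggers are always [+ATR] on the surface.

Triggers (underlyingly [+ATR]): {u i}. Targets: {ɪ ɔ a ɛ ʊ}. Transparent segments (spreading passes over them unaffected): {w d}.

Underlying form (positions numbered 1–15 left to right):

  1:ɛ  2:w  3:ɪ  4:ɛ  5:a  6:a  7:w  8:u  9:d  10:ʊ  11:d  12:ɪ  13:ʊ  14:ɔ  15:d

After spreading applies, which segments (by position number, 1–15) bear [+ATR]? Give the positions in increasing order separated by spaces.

From /u/ at 8 rightward: 9 /d/ transparent; 10 /ʊ/ → [+ATR]; 11 /d/ transparent; 12 /ɪ/ → [+ATR]; 13 /ʊ/ → [+ATR]; 14 /ɔ/ → [+ATR]; 15 /d/ transparent; word edge.
From /u/ at 8 leftward: 7 /w/ transparent; 6 /a/ → [+ATR]; 5 /a/ → [+ATR]; 4 /ɛ/ → [+ATR]; 3 /ɪ/ → [+ATR]; 2 /w/ transparent; 1 /ɛ/ → [+ATR]; word edge.

1 3 4 5 6 8 10 12 13 14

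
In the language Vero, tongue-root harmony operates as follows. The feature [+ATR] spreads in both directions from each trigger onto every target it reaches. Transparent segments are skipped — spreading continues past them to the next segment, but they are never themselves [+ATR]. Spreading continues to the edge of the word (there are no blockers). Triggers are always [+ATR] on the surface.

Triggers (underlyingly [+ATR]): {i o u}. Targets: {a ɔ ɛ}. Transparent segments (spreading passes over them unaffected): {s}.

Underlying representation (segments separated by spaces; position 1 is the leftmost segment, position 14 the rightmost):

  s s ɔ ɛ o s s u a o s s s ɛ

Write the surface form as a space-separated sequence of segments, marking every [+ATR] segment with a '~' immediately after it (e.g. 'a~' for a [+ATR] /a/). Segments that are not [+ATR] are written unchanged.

From /o/ at 5 rightward: 6 /s/ transparent; 7 /s/ transparent; 8 /u/ is itself a trigger — this domain ends here.
From /o/ at 5 leftward: 4 /ɛ/ → [+ATR]; 3 /ɔ/ → [+ATR]; 2 /s/ transparent; 1 /s/ transparent; word edge.
From /u/ at 8 rightward: 9 /a/ → [+ATR]; 10 /o/ is itself a trigger — this domain ends here.
From /u/ at 8 leftward: 7 /s/ transparent; 6 /s/ transparent; 5 /o/ is itself a trigger — this domain ends here.
From /o/ at 10 rightward: 11 /s/ transparent; 12 /s/ transparent; 13 /s/ transparent; 14 /ɛ/ → [+ATR]; word edge.
From /o/ at 10 leftward: 9 /a/ → [+ATR]; 8 /u/ is itself a trigger — this domain ends here.
[+ATR] positions on the surface: 3 4 5 8 9 10 14.

s s ɔ~ ɛ~ o~ s s u~ a~ o~ s s s ɛ~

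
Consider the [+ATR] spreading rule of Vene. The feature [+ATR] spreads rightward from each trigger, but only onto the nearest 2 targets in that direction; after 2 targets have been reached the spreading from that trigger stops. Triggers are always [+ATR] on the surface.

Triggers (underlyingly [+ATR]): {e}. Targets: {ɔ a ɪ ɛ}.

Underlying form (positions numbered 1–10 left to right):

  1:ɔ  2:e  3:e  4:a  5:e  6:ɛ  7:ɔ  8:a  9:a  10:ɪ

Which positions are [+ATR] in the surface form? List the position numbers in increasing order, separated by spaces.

From /e/ at 2 rightward: 3 /e/ is itself a trigger — this domain ends here.
From /e/ at 3 rightward: 4 /a/ → [+ATR]; 5 /e/ is itself a trigger — this domain ends here.
From /e/ at 5 rightward: 6 /ɛ/ → [+ATR]; 7 /ɔ/ → [+ATR]; bound reached.
Targets with no active source: positions 1 8 9 10 stay [-ATR].

2 3 4 5 6 7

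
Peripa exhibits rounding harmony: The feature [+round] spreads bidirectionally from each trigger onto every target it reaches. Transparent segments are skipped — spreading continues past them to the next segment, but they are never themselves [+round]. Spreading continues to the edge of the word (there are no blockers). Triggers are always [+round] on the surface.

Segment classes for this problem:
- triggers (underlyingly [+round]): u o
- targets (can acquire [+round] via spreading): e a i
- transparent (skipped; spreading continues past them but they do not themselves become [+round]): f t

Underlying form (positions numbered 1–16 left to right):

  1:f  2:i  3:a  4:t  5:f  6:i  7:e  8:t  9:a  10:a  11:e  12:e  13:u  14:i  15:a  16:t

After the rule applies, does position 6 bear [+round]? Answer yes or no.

From /u/ at 13 rightward: 14 /i/ → [+round]; 15 /a/ → [+round]; 16 /t/ transparent; word edge.
From /u/ at 13 leftward: 12 /e/ → [+round]; 11 /e/ → [+round]; 10 /a/ → [+round]; 9 /a/ → [+round]; 8 /t/ transparent; 7 /e/ → [+round]; 6 /i/ → [+round]; 5 /f/ transparent; 4 /t/ transparent; 3 /a/ → [+round]; 2 /i/ → [+round]; 1 /f/ transparent; word edge.
[+round] positions on the surface: 2 3 6 7 9 10 11 12 13 14 15.

yes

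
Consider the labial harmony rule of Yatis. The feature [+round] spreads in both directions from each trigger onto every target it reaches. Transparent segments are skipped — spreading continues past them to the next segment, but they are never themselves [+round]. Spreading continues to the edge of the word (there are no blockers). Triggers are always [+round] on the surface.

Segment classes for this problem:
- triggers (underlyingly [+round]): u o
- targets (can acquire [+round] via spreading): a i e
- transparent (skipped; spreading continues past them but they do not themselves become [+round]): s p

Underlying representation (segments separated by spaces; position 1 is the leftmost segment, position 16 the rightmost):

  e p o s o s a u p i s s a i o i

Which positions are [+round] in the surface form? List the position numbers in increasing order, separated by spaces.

From /o/ at 3 rightward: 4 /s/ transparent; 5 /o/ is itself a trigger — this domain ends here.
From /o/ at 3 leftward: 2 /p/ transparent; 1 /e/ → [+round]; word edge.
From /o/ at 5 rightward: 6 /s/ transparent; 7 /a/ → [+round]; 8 /u/ is itself a trigger — this domain ends here.
From /o/ at 5 leftward: 4 /s/ transparent; 3 /o/ is itself a trigger — this domain ends here.
From /u/ at 8 rightward: 9 /p/ transparent; 10 /i/ → [+round]; 11 /s/ transparent; 12 /s/ transparent; 13 /a/ → [+round]; 14 /i/ → [+round]; 15 /o/ is itself a trigger — this domain ends here.
From /u/ at 8 leftward: 7 /a/ → [+round]; 6 /s/ transparent; 5 /o/ is itself a trigger — this domain ends here.
From /o/ at 15 rightward: 16 /i/ → [+round]; word edge.
From /o/ at 15 leftward: 14 /i/ → [+round]; 13 /a/ → [+round]; 12 /s/ transparent; 11 /s/ transparent; 10 /i/ → [+round]; 9 /p/ transparent; 8 /u/ is itself a trigger — this domain ends here.

1 3 5 7 8 10 13 14 15 16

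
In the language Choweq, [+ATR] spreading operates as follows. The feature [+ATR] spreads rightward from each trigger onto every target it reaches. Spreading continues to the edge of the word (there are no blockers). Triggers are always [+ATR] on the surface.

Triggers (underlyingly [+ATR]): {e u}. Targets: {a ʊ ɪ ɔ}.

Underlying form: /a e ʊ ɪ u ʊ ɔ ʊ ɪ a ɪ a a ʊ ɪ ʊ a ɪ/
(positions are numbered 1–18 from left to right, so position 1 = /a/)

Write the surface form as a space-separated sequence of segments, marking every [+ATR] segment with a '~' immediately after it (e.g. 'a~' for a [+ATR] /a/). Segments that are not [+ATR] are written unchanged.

a e~ ʊ~ ɪ~ u~ ʊ~ ɔ~ ʊ~ ɪ~ a~ ɪ~ a~ a~ ʊ~ ɪ~ ʊ~ a~ ɪ~

From /e/ at 2 rightward: 3 /ʊ/ → [+ATR]; 4 /ɪ/ → [+ATR]; 5 /u/ is itself a trigger — this domain ends here.
From /u/ at 5 rightward: 6 /ʊ/ → [+ATR]; 7 /ɔ/ → [+ATR]; 8 /ʊ/ → [+ATR]; 9 /ɪ/ → [+ATR]; 10 /a/ → [+ATR]; 11 /ɪ/ → [+ATR]; 12 /a/ → [+ATR]; 13 /a/ → [+ATR]; 14 /ʊ/ → [+ATR]; 15 /ɪ/ → [+ATR]; 16 /ʊ/ → [+ATR]; 17 /a/ → [+ATR]; 18 /ɪ/ → [+ATR]; word edge.
Target with no active source: position 1 stays [-ATR].
[+ATR] positions on the surface: 2 3 4 5 6 7 8 9 10 11 12 13 14 15 16 17 18.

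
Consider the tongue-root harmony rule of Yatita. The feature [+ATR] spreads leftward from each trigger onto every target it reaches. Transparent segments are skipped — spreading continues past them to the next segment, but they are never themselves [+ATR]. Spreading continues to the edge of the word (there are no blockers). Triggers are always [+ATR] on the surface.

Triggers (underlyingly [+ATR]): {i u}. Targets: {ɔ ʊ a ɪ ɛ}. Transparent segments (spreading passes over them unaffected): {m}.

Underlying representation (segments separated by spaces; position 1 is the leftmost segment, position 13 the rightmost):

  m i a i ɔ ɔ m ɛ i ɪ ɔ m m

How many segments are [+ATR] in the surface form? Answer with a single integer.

From /i/ at 2 leftward: 1 /m/ transparent; word edge.
From /i/ at 4 leftward: 3 /a/ → [+ATR]; 2 /i/ is itself a trigger — this domain ends here.
From /i/ at 9 leftward: 8 /ɛ/ → [+ATR]; 7 /m/ transparent; 6 /ɔ/ → [+ATR]; 5 /ɔ/ → [+ATR]; 4 /i/ is itself a trigger — this domain ends here.
Targets with no active source: positions 10 11 stay [-ATR].
[+ATR] positions on the surface: 2 3 4 5 6 8 9.

7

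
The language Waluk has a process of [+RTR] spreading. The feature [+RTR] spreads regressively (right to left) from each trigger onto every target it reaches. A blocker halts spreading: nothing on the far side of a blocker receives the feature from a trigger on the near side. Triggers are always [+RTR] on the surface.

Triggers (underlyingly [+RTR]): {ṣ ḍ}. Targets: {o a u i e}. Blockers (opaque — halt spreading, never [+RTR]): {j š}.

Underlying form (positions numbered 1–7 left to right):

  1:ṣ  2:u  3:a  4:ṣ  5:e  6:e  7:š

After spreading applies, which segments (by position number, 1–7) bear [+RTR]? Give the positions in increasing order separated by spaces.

From /ṣ/ at 1 leftward: word edge.
From /ṣ/ at 4 leftward: 3 /a/ → [+RTR]; 2 /u/ → [+RTR]; 1 /ṣ/ is itself a trigger — this domain ends here.
Targets with no active source: positions 5 6 stay [-emphatic].

1 2 3 4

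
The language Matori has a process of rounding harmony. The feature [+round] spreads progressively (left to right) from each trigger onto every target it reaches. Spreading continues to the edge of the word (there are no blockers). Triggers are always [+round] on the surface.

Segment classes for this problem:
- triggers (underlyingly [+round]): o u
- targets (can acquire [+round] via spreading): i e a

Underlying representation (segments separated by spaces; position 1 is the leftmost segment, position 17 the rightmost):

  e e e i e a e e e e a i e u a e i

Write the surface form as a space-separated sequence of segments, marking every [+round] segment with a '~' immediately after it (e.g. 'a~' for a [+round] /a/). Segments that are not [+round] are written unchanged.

From /u/ at 14 rightward: 15 /a/ → [+round]; 16 /e/ → [+round]; 17 /i/ → [+round]; word edge.
Targets with no active source: positions 1 2 3 4 5 6 7 8 9 10 11 12 13 stay [-round].
[+round] positions on the surface: 14 15 16 17.

e e e i e a e e e e a i e u~ a~ e~ i~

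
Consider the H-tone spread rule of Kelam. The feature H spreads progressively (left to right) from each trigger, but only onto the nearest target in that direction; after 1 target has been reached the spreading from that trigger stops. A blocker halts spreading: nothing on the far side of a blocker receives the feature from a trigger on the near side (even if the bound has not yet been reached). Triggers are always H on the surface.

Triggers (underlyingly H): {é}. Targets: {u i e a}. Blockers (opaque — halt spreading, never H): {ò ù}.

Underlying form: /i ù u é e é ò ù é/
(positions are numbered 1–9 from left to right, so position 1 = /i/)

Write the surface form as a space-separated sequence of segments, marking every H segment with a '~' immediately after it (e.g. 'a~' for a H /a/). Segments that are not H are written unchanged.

i ù u é~ e~ é~ ò ù é~

From /é/ at 4 rightward: 5 /e/ → H; bound reached.
From /é/ at 6 rightward: 7 /ò/ blocks.
From /é/ at 9 rightward: word edge.
Targets with no active source: positions 1 3 stay [-high tone].
H positions on the surface: 4 5 6 9.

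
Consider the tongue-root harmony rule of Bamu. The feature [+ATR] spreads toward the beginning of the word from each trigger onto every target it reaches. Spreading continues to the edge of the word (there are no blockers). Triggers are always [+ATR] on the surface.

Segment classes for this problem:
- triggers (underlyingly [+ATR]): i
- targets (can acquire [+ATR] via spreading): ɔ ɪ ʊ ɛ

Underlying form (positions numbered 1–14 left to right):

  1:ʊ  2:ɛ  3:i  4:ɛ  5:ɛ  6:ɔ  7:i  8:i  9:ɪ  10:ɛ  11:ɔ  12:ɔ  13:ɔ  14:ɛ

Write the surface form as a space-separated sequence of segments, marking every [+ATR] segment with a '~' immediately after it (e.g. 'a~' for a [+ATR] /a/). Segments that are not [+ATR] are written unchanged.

From /i/ at 3 leftward: 2 /ɛ/ → [+ATR]; 1 /ʊ/ → [+ATR]; word edge.
From /i/ at 7 leftward: 6 /ɔ/ → [+ATR]; 5 /ɛ/ → [+ATR]; 4 /ɛ/ → [+ATR]; 3 /i/ is itself a trigger — this domain ends here.
From /i/ at 8 leftward: 7 /i/ is itself a trigger — this domain ends here.
Targets with no active source: positions 9 10 11 12 13 14 stay [-ATR].
[+ATR] positions on the surface: 1 2 3 4 5 6 7 8.

ʊ~ ɛ~ i~ ɛ~ ɛ~ ɔ~ i~ i~ ɪ ɛ ɔ ɔ ɔ ɛ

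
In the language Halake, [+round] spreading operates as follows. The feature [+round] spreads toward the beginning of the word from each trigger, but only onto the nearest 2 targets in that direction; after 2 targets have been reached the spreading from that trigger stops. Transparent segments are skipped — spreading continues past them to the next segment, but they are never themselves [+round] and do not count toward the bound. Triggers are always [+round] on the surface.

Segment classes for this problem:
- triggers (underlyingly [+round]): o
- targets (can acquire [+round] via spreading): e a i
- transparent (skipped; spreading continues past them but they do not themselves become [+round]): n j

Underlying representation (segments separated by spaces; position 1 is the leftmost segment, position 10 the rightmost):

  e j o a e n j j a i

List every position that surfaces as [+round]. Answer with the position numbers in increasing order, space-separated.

1 3

From /o/ at 3 leftward: 2 /j/ transparent; 1 /e/ → [+round]; word edge.
Targets with no active source: positions 4 5 9 10 stay [-round].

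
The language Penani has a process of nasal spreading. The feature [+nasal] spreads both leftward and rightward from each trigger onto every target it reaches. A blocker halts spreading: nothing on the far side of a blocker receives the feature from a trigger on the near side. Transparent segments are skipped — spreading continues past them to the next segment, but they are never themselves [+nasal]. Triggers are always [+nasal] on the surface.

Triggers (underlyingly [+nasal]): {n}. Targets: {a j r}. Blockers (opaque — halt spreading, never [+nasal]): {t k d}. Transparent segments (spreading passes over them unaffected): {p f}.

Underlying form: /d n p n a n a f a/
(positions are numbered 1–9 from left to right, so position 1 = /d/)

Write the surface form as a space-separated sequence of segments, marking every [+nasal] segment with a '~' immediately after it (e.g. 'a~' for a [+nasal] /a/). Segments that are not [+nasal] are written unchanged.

d n~ p n~ a~ n~ a~ f a~

From /n/ at 2 rightward: 3 /p/ transparent; 4 /n/ is itself a trigger — this domain ends here.
From /n/ at 2 leftward: 1 /d/ blocks.
From /n/ at 4 rightward: 5 /a/ → [+nasal]; 6 /n/ is itself a trigger — this domain ends here.
From /n/ at 4 leftward: 3 /p/ transparent; 2 /n/ is itself a trigger — this domain ends here.
From /n/ at 6 rightward: 7 /a/ → [+nasal]; 8 /f/ transparent; 9 /a/ → [+nasal]; word edge.
From /n/ at 6 leftward: 5 /a/ → [+nasal]; 4 /n/ is itself a trigger — this domain ends here.
[+nasal] positions on the surface: 2 4 5 6 7 9.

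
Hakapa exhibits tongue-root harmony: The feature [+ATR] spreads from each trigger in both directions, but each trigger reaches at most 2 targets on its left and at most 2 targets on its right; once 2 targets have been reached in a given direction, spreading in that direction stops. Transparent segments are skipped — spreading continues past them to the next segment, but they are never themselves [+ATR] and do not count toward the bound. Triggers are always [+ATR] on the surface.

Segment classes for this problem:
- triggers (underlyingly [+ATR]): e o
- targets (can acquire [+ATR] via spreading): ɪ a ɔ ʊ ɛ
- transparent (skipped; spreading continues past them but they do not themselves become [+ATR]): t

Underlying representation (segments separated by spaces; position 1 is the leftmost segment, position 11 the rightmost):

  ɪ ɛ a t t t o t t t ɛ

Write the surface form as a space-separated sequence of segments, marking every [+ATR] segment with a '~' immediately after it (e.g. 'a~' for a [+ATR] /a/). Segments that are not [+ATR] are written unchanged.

From /o/ at 7 rightward: 8 /t/ transparent; 9 /t/ transparent; 10 /t/ transparent; 11 /ɛ/ → [+ATR]; word edge.
From /o/ at 7 leftward: 6 /t/ transparent; 5 /t/ transparent; 4 /t/ transparent; 3 /a/ → [+ATR]; 2 /ɛ/ → [+ATR]; bound reached.
Target with no active source: position 1 stays [-ATR].
[+ATR] positions on the surface: 2 3 7 11.

ɪ ɛ~ a~ t t t o~ t t t ɛ~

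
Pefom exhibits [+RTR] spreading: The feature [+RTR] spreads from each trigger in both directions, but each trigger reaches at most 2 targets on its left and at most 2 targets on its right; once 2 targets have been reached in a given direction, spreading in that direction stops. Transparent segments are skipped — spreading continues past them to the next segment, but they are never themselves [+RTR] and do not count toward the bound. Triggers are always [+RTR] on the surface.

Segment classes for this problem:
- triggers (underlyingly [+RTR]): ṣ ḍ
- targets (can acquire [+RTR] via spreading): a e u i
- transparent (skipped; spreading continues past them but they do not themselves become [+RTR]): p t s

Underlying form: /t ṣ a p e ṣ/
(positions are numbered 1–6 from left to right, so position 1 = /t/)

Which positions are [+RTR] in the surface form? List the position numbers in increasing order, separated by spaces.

From /ṣ/ at 2 rightward: 3 /a/ → [+RTR]; 4 /p/ transparent; 5 /e/ → [+RTR]; bound reached.
From /ṣ/ at 2 leftward: 1 /t/ transparent; word edge.
From /ṣ/ at 6 rightward: word edge.
From /ṣ/ at 6 leftward: 5 /e/ → [+RTR]; 4 /p/ transparent; 3 /a/ → [+RTR]; bound reached.

2 3 5 6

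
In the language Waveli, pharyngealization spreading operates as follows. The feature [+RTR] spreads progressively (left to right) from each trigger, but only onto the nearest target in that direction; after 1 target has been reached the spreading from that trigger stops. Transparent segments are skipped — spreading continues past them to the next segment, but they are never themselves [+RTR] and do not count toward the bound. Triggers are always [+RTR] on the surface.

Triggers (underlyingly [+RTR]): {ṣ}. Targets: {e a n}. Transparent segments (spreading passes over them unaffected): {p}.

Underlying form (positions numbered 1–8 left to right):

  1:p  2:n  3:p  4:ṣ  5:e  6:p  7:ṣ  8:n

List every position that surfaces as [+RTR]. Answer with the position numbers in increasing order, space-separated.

From /ṣ/ at 4 rightward: 5 /e/ → [+RTR]; bound reached.
From /ṣ/ at 7 rightward: 8 /n/ → [+RTR]; bound reached.
Target with no active source: position 2 stays [-emphatic].

4 5 7 8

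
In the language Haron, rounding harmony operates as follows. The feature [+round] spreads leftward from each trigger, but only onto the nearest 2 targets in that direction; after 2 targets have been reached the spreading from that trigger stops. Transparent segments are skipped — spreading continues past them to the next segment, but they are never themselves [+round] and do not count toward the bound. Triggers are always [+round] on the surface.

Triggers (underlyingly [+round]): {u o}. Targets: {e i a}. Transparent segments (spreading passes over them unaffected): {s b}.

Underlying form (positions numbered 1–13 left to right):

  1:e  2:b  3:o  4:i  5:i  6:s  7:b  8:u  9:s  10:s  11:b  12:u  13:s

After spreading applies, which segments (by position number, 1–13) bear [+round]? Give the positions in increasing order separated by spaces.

From /o/ at 3 leftward: 2 /b/ transparent; 1 /e/ → [+round]; word edge.
From /u/ at 8 leftward: 7 /b/ transparent; 6 /s/ transparent; 5 /i/ → [+round]; 4 /i/ → [+round]; bound reached.
From /u/ at 12 leftward: 11 /b/ transparent; 10 /s/ transparent; 9 /s/ transparent; 8 /u/ is itself a trigger — this domain ends here.

1 3 4 5 8 12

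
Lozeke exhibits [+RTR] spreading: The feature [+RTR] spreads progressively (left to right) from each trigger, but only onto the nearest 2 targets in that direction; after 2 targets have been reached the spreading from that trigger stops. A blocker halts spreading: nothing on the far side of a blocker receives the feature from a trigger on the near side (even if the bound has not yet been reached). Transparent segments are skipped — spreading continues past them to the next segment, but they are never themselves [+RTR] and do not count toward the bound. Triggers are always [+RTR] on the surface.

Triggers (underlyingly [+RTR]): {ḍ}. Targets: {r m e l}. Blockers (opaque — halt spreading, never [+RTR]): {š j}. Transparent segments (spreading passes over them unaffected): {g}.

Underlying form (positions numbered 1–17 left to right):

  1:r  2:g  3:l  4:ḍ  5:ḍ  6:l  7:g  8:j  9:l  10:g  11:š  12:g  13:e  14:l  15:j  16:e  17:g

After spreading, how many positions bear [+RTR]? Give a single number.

3

From /ḍ/ at 4 rightward: 5 /ḍ/ is itself a trigger — this domain ends here.
From /ḍ/ at 5 rightward: 6 /l/ → [+RTR]; 7 /g/ transparent; 8 /j/ blocks.
Targets with no active source: positions 1 3 9 13 14 16 stay [-emphatic].
[+RTR] positions on the surface: 4 5 6.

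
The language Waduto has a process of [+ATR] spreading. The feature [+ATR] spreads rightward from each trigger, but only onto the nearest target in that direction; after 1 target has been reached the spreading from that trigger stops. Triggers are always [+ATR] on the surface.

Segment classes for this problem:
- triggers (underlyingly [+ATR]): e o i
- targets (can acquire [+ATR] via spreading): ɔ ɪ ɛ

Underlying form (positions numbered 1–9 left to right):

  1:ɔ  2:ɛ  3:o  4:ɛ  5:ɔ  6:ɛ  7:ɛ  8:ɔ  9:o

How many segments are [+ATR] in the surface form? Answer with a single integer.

From /o/ at 3 rightward: 4 /ɛ/ → [+ATR]; bound reached.
From /o/ at 9 rightward: word edge.
Targets with no active source: positions 1 2 5 6 7 8 stay [-ATR].
[+ATR] positions on the surface: 3 4 9.

3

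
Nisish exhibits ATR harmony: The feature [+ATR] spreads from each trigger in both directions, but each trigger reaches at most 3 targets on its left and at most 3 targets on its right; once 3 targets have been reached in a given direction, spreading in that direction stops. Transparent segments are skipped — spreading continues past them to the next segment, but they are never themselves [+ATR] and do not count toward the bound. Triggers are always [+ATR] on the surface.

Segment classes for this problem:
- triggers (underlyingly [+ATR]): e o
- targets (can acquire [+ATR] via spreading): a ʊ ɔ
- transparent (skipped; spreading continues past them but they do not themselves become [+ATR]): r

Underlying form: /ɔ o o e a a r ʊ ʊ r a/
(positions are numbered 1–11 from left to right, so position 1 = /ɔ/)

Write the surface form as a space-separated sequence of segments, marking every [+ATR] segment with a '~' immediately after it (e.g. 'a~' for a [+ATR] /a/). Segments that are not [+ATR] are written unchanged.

From /o/ at 2 rightward: 3 /o/ is itself a trigger — this domain ends here.
From /o/ at 2 leftward: 1 /ɔ/ → [+ATR]; word edge.
From /o/ at 3 rightward: 4 /e/ is itself a trigger — this domain ends here.
From /o/ at 3 leftward: 2 /o/ is itself a trigger — this domain ends here.
From /e/ at 4 rightward: 5 /a/ → [+ATR]; 6 /a/ → [+ATR]; 7 /r/ transparent; 8 /ʊ/ → [+ATR]; bound reached.
From /e/ at 4 leftward: 3 /o/ is itself a trigger — this domain ends here.
Targets with no active source: positions 9 11 stay [-ATR].
[+ATR] positions on the surface: 1 2 3 4 5 6 8.

ɔ~ o~ o~ e~ a~ a~ r ʊ~ ʊ r a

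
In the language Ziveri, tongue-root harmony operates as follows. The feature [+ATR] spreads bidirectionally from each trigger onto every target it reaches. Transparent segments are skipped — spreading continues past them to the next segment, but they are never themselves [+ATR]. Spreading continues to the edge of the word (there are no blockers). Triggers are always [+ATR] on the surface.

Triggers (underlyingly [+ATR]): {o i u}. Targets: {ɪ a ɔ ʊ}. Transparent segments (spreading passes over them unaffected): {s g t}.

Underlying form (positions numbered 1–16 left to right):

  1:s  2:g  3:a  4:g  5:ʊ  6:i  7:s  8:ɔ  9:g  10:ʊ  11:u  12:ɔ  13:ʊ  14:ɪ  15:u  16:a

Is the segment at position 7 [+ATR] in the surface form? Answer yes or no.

From /i/ at 6 rightward: 7 /s/ transparent; 8 /ɔ/ → [+ATR]; 9 /g/ transparent; 10 /ʊ/ → [+ATR]; 11 /u/ is itself a trigger — this domain ends here.
From /i/ at 6 leftward: 5 /ʊ/ → [+ATR]; 4 /g/ transparent; 3 /a/ → [+ATR]; 2 /g/ transparent; 1 /s/ transparent; word edge.
From /u/ at 11 rightward: 12 /ɔ/ → [+ATR]; 13 /ʊ/ → [+ATR]; 14 /ɪ/ → [+ATR]; 15 /u/ is itself a trigger — this domain ends here.
From /u/ at 11 leftward: 10 /ʊ/ → [+ATR]; 9 /g/ transparent; 8 /ɔ/ → [+ATR]; 7 /s/ transparent; 6 /i/ is itself a trigger — this domain ends here.
From /u/ at 15 rightward: 16 /a/ → [+ATR]; word edge.
From /u/ at 15 leftward: 14 /ɪ/ → [+ATR]; 13 /ʊ/ → [+ATR]; 12 /ɔ/ → [+ATR]; 11 /u/ is itself a trigger — this domain ends here.
[+ATR] positions on the surface: 3 5 6 8 10 11 12 13 14 15 16.

no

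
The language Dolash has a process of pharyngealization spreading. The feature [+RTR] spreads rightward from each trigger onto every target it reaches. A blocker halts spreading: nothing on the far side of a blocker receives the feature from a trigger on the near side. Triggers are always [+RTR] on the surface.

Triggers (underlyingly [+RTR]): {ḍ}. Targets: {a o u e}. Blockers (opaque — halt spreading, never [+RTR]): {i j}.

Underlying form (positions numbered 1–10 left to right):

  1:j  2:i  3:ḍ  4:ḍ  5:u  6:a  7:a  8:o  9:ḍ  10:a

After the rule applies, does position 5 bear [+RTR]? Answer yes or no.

From /ḍ/ at 3 rightward: 4 /ḍ/ is itself a trigger — this domain ends here.
From /ḍ/ at 4 rightward: 5 /u/ → [+RTR]; 6 /a/ → [+RTR]; 7 /a/ → [+RTR]; 8 /o/ → [+RTR]; 9 /ḍ/ is itself a trigger — this domain ends here.
From /ḍ/ at 9 rightward: 10 /a/ → [+RTR]; word edge.
[+RTR] positions on the surface: 3 4 5 6 7 8 9 10.

yes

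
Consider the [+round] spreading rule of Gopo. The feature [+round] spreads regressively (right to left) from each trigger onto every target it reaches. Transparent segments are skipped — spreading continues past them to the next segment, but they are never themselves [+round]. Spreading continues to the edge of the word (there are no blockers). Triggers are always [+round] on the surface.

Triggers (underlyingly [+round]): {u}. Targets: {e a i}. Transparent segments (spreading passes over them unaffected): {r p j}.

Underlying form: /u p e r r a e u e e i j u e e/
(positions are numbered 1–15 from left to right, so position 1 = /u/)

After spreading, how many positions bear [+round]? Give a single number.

From /u/ at 1 leftward: word edge.
From /u/ at 8 leftward: 7 /e/ → [+round]; 6 /a/ → [+round]; 5 /r/ transparent; 4 /r/ transparent; 3 /e/ → [+round]; 2 /p/ transparent; 1 /u/ is itself a trigger — this domain ends here.
From /u/ at 13 leftward: 12 /j/ transparent; 11 /i/ → [+round]; 10 /e/ → [+round]; 9 /e/ → [+round]; 8 /u/ is itself a trigger — this domain ends here.
Targets with no active source: positions 14 15 stay [-round].
[+round] positions on the surface: 1 3 6 7 8 9 10 11 13.

9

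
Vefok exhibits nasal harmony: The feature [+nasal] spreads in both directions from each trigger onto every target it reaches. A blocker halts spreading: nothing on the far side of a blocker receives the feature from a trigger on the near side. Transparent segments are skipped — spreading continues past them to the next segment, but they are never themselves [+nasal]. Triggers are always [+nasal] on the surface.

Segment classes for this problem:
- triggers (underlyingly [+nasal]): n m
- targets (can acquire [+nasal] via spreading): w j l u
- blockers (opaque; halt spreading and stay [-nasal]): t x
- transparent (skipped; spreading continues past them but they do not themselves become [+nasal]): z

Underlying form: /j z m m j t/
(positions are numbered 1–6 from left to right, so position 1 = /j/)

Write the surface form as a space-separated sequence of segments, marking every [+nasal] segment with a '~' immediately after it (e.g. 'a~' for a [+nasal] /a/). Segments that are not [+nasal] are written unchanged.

From /m/ at 3 rightward: 4 /m/ is itself a trigger — this domain ends here.
From /m/ at 3 leftward: 2 /z/ transparent; 1 /j/ → [+nasal]; word edge.
From /m/ at 4 rightward: 5 /j/ → [+nasal]; 6 /t/ blocks.
From /m/ at 4 leftward: 3 /m/ is itself a trigger — this domain ends here.
[+nasal] positions on the surface: 1 3 4 5.

j~ z m~ m~ j~ t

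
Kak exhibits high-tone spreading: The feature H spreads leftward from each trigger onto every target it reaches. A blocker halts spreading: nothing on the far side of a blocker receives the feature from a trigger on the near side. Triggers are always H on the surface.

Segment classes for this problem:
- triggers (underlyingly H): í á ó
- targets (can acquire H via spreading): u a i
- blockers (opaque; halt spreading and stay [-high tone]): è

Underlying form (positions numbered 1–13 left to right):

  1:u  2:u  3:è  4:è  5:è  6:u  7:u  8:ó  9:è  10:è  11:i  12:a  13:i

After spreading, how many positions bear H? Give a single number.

3

From /ó/ at 8 leftward: 7 /u/ → H; 6 /u/ → H; 5 /è/ blocks.
Targets with no active source: positions 1 2 11 12 13 stay [-high tone].
H positions on the surface: 6 7 8.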